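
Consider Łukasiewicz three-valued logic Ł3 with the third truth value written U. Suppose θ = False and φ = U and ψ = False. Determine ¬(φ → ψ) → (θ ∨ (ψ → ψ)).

True

φ → ψ = U → False = U  [min(1, 1−½+0)]
¬(φ → ψ) = ¬U = U
ψ → ψ = False → False = True
θ ∨ (ψ → ψ) = False ∨ True = True
¬(φ → ψ) → (θ ∨ (ψ → ψ)) = U → True = True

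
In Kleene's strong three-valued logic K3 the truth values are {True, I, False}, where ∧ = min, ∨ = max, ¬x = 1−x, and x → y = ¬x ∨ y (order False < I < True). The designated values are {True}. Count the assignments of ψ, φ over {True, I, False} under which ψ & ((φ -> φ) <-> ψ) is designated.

2

Designated under: (ψ=True, φ=True); (ψ=True, φ=False).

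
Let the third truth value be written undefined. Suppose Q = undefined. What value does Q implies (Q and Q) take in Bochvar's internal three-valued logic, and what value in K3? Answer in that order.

In Bochvar's internal three-valued logic: Q and Q = undefined and undefined = undefined
Q implies (Q and Q) = undefined implies undefined = undefined  [any arg is the third value ⇒ result is the third value]
In K3: Q and Q = undefined and undefined = undefined
Q implies (Q and Q) = undefined implies undefined = undefined

undefined; undefined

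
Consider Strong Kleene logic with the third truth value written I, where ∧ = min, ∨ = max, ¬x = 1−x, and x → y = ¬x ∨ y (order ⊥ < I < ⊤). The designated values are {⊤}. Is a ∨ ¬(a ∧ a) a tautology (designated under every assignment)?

Countermodel: a=I gives I, which is not designated.

No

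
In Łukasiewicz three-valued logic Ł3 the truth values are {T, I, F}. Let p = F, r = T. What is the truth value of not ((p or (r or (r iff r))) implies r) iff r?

F

r iff r = T iff T = T
r or (r iff r) = T or T = T
p or (r or (r iff r)) = F or T = T
(p or (r or (r iff r))) implies r = T implies T = T
not ((p or (r or (r iff r))) implies r) = not T = F
not ((p or (r or (r iff r))) implies r) iff r = F iff T = F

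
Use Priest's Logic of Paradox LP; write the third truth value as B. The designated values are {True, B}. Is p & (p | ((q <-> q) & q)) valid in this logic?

Countermodel: p=False, q=True gives False, which is not designated.

No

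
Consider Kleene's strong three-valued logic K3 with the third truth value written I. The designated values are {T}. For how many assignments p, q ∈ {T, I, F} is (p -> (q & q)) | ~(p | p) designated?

Of the 9 assignments, 5 give a value in {T}.

5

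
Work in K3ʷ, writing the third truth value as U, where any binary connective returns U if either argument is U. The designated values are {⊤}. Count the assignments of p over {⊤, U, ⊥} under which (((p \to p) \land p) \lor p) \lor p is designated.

1

p=⊤: ⊤ ✓
p=U: U ·
p=⊥: ⊥ ·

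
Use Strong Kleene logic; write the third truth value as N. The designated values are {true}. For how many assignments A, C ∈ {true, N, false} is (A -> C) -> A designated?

3

Designated under: (A=true, C=true); (A=true, C=N); (A=true, C=false).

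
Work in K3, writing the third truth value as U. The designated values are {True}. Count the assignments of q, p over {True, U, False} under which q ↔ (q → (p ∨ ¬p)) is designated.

Designated under: (q=True, p=True); (q=True, p=False).

2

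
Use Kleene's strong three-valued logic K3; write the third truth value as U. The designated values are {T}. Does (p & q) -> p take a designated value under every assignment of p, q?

Countermodel: p=U, q=T gives U, which is not designated.

No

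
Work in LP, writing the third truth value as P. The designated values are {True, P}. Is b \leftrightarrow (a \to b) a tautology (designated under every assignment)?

Countermodel: b=False, a=False gives False, which is not designated.

No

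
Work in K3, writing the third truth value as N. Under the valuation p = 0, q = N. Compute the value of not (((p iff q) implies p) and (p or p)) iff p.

0

p iff q = 0 iff N = N
(p iff q) implies p = N implies 0 = N  [not N or 0]
p or p = 0 or 0 = 0
((p iff q) implies p) and (p or p) = N and 0 = 0
not (((p iff q) implies p) and (p or p)) = not 0 = 1
not (((p iff q) implies p) and (p or p)) iff p = 1 iff 0 = 0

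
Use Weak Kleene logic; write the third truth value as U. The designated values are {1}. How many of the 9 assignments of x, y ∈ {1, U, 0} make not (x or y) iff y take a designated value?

1

Designated under: (x=1, y=0).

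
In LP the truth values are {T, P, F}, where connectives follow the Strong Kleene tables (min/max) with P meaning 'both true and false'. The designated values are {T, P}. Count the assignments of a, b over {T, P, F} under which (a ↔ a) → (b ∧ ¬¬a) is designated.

5

Of the 9 assignments, 5 give a value in {T, P}.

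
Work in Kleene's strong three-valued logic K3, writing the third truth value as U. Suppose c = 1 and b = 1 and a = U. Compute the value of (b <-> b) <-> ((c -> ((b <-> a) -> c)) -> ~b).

0

b <-> b = 1 <-> 1 = 1
b <-> a = 1 <-> U = U
(b <-> a) -> c = U -> 1 = 1  [~U | 1]
c -> ((b <-> a) -> c) = 1 -> 1 = 1
~b = ~1 = 0
(c -> ((b <-> a) -> c)) -> ~b = 1 -> 0 = 0
(b <-> b) <-> ((c -> ((b <-> a) -> c)) -> ~b) = 1 <-> 0 = 0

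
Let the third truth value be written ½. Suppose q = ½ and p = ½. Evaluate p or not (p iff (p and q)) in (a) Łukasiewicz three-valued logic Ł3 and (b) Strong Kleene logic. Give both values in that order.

½; ½

In Łukasiewicz three-valued logic Ł3: p and q = ½ and ½ = ½
p iff (p and q) = ½ iff ½ = True
not (p iff (p and q)) = not True = False
p or not (p iff (p and q)) = ½ or False = ½
In Strong Kleene logic: p and q = ½ and ½ = ½
p iff (p and q) = ½ iff ½ = ½
not (p iff (p and q)) = not ½ = ½
p or not (p iff (p and q)) = ½ or ½ = ½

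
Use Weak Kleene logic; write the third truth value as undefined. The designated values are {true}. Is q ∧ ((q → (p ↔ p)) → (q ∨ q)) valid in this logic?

No

Countermodel: q=true, p=undefined gives undefined, which is not designated.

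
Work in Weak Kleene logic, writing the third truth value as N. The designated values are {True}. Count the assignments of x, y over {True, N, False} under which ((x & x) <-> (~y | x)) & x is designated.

2

Designated under: (x=True, y=True); (x=True, y=False).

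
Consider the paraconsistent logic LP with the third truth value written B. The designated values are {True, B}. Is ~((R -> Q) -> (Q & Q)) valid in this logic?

Countermodel: R=True, Q=True gives False, which is not designated.

No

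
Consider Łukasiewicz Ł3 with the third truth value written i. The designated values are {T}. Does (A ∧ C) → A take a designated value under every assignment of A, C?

Every assignment of A, C over {T, i, F} gives a value in {T}.
In particular, with A=i, C=i: (A ∧ C) → A = T.

Yes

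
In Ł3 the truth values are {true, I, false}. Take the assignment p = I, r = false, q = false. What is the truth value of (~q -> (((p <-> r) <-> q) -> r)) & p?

I

~q = ~false = true
p <-> r = I <-> false = I  [1 − |½−0|]
(p <-> r) <-> q = I <-> false = I
((p <-> r) <-> q) -> r = I -> false = I
~q -> (((p <-> r) <-> q) -> r) = true -> I = I
(~q -> (((p <-> r) <-> q) -> r)) & p = I & I = I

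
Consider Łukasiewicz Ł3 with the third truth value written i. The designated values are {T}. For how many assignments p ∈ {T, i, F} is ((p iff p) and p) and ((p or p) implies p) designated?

1

p=T: T ✓
p=i: i ·
p=F: F ·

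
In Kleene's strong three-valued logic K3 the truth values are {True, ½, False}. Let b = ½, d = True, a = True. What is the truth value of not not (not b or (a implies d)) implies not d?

not b = not ½ = ½
a implies d = True implies True = True
not b or (a implies d) = ½ or True = True
not (not b or (a implies d)) = not True = False
not not (not b or (a implies d)) = not False = True
not d = not True = False
not not (not b or (a implies d)) implies not d = True implies False = False

False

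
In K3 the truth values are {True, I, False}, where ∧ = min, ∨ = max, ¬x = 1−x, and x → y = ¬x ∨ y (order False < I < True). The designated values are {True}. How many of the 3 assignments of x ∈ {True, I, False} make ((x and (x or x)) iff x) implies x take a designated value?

1

x=True: True ✓
x=I: I ·
x=False: False ·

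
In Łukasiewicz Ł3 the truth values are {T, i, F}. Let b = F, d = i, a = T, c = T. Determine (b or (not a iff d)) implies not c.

i

not a = not T = F
not a iff d = F iff i = i  [1 − |0−½|]
b or (not a iff d) = F or i = i
not c = not T = F
(b or (not a iff d)) implies not c = i implies F = i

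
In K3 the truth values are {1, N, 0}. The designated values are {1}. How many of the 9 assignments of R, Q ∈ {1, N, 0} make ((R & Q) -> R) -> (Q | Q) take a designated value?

Designated under: (R=1, Q=1); (R=N, Q=1); (R=0, Q=1).

3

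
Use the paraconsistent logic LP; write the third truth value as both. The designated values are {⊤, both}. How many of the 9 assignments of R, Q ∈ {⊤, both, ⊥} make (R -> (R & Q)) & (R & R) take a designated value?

5

Of the 9 assignments, 5 give a value in {⊤, both}.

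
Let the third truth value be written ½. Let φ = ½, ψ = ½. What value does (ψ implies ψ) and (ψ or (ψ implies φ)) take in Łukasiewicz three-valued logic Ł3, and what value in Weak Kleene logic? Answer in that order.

true; ½

In Łukasiewicz three-valued logic Ł3: ψ implies ψ = ½ implies ½ = true  [min(1, 1−½+½)]
ψ implies φ = ½ implies ½ = true
ψ or (ψ implies φ) = ½ or true = true
(ψ implies ψ) and (ψ or (ψ implies φ)) = true and true = true
In Weak Kleene logic: ψ implies ψ = ½ implies ½ = ½  [any arg is the third value ⇒ result is the third value]
ψ implies φ = ½ implies ½ = ½
ψ or (ψ implies φ) = ½ or ½ = ½
(ψ implies ψ) and (ψ or (ψ implies φ)) = ½ and ½ = ½
They differ because Łukasiewicz three-valued logic Ł3 and Weak Kleene logic treat ½ differently under the binary connectives.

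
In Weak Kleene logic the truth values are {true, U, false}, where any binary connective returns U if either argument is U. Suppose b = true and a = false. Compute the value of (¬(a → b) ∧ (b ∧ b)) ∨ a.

a → b = false → true = true
¬(a → b) = ¬true = false
b ∧ b = true ∧ true = true
¬(a → b) ∧ (b ∧ b) = false ∧ true = false
(¬(a → b) ∧ (b ∧ b)) ∨ a = false ∨ false = false

false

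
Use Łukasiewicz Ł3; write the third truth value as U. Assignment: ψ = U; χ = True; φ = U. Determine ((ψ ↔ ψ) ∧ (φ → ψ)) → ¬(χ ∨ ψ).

False

ψ ↔ ψ = U ↔ U = True  [1 − |½−½|]
φ → ψ = U → U = True
(ψ ↔ ψ) ∧ (φ → ψ) = True ∧ True = True
χ ∨ ψ = True ∨ U = True
¬(χ ∨ ψ) = ¬True = False
((ψ ↔ ψ) ∧ (φ → ψ)) → ¬(χ ∨ ψ) = True → False = False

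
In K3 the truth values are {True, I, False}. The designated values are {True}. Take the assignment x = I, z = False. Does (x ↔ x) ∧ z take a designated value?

x ↔ x = I ↔ I = I
(x ↔ x) ∧ z = I ∧ False = False
False ∉ {True}.

No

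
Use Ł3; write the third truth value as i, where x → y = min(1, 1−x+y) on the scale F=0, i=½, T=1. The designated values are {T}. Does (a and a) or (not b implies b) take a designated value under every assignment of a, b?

No

Countermodel: a=i, b=F gives i, which is not designated.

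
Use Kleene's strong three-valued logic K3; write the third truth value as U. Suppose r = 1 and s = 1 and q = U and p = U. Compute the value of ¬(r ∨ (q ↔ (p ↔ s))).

p ↔ s = U ↔ 1 = U
q ↔ (p ↔ s) = U ↔ U = U
r ∨ (q ↔ (p ↔ s)) = 1 ∨ U = 1
¬(r ∨ (q ↔ (p ↔ s))) = ¬1 = 0

0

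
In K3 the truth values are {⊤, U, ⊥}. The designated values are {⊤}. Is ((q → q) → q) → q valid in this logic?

No

Countermodel: q=U gives U, which is not designated.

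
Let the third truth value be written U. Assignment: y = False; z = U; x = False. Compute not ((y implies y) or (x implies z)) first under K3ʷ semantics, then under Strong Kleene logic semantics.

In K3ʷ: y implies y = False implies False = True
x implies z = False implies U = U  [any arg is the third value ⇒ result is the third value]
(y implies y) or (x implies z) = True or U = U
not ((y implies y) or (x implies z)) = not U = U
In Strong Kleene logic: y implies y = False implies False = True
x implies z = False implies U = True  [not False or U]
(y implies y) or (x implies z) = True or True = True
not ((y implies y) or (x implies z)) = not True = False
They differ because K3ʷ and Strong Kleene logic treat U differently under the binary connectives.

U; False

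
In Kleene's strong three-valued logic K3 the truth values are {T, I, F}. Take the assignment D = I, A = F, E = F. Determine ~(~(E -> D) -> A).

F

E -> D = F -> I = T  [~F | I]
~(E -> D) = ~T = F
~(E -> D) -> A = F -> F = T
~(~(E -> D) -> A) = ~T = F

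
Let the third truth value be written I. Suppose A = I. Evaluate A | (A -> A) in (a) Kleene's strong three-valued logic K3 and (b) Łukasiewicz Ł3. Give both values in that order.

In Kleene's strong three-valued logic K3: A -> A = I -> I = I  [~I | I]
A | (A -> A) = I | I = I
In Łukasiewicz Ł3: A -> A = I -> I = true  [min(1, 1−½+½)]
A | (A -> A) = I | true = true
They differ because Kleene's strong three-valued logic K3 and Łukasiewicz Ł3 treat I differently under implication.

I; true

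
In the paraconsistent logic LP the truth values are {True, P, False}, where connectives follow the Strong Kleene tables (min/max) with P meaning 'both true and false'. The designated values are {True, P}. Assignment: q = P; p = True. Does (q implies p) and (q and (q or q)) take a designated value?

q implies p = P implies True = True  [not P or True]
q or q = P or P = P
q and (q or q) = P and P = P
(q implies p) and (q and (q or q)) = True and P = P
P ∈ {True, P}.

Yes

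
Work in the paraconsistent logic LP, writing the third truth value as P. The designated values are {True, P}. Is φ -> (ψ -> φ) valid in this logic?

Yes

Every assignment of φ, ψ over {True, P, False} gives a value in {True, P}.
In particular, with φ=P, ψ=P: φ -> (ψ -> φ) = P.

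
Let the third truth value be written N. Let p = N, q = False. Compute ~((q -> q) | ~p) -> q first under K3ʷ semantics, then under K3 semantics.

N; True

In K3ʷ: q -> q = False -> False = True
~p = ~N = N
(q -> q) | ~p = True | N = N
~((q -> q) | ~p) = ~N = N
~((q -> q) | ~p) -> q = N -> False = N
In K3: q -> q = False -> False = True
~p = ~N = N
(q -> q) | ~p = True | N = True
~((q -> q) | ~p) = ~True = False
~((q -> q) | ~p) -> q = False -> False = True
They differ because K3ʷ and K3 treat N differently under the binary connectives.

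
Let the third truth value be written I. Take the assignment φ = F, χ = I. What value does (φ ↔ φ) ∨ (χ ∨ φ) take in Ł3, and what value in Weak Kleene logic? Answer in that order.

In Ł3: φ ↔ φ = F ↔ F = T
χ ∨ φ = I ∨ F = I
(φ ↔ φ) ∨ (χ ∨ φ) = T ∨ I = T
In Weak Kleene logic: φ ↔ φ = F ↔ F = T
χ ∨ φ = I ∨ F = I
(φ ↔ φ) ∨ (χ ∨ φ) = T ∨ I = I
They differ because Ł3 and Weak Kleene logic treat I differently under the binary connectives.

T; I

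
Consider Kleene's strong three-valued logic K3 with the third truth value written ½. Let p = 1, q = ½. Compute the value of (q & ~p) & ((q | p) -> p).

~p = ~1 = 0
q & ~p = ½ & 0 = 0
q | p = ½ | 1 = 1
(q | p) -> p = 1 -> 1 = 1
(q & ~p) & ((q | p) -> p) = 0 & 1 = 0

0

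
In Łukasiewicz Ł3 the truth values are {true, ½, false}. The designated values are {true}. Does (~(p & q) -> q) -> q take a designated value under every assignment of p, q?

No

Countermodel: p=true, q=½ gives ½, which is not designated.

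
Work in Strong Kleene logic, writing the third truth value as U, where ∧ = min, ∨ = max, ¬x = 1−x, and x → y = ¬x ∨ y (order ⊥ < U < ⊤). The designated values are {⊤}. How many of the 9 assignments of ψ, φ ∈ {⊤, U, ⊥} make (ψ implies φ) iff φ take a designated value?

4

Designated under: (ψ=⊤, φ=⊤); (ψ=⊤, φ=⊥); (ψ=U, φ=⊤); (ψ=⊥, φ=⊤).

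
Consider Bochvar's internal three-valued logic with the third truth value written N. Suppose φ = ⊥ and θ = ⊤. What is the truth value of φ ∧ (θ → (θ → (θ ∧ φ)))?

⊥

θ ∧ φ = ⊤ ∧ ⊥ = ⊥
θ → (θ ∧ φ) = ⊤ → ⊥ = ⊥
θ → (θ → (θ ∧ φ)) = ⊤ → ⊥ = ⊥
φ ∧ (θ → (θ → (θ ∧ φ))) = ⊥ ∧ ⊥ = ⊥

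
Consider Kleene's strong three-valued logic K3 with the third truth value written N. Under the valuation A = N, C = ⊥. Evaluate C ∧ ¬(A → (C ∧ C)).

C ∧ C = ⊥ ∧ ⊥ = ⊥
A → (C ∧ C) = N → ⊥ = N  [¬N ∨ ⊥]
¬(A → (C ∧ C)) = ¬N = N
C ∧ ¬(A → (C ∧ C)) = ⊥ ∧ N = ⊥

⊥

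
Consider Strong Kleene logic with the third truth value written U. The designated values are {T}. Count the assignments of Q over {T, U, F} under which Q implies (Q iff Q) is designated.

Q=T: T ✓
Q=U: U ·
Q=F: T ✓

2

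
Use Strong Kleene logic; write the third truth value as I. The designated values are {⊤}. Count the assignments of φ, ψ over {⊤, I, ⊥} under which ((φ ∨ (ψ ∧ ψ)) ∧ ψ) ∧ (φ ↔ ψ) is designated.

Designated under: (φ=⊤, ψ=⊤).

1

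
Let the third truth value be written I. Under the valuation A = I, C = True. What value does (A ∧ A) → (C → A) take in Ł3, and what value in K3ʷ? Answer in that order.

True; I

In Ł3: A ∧ A = I ∧ I = I
C → A = True → I = I  [min(1, 1−1+½)]
(A ∧ A) → (C → A) = I → I = True
In K3ʷ: A ∧ A = I ∧ I = I
C → A = True → I = I
(A ∧ A) → (C → A) = I → I = I
They differ because Ł3 and K3ʷ treat I differently under the binary connectives.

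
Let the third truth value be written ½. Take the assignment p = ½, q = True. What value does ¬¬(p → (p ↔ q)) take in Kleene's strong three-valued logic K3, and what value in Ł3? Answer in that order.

In Kleene's strong three-valued logic K3: p ↔ q = ½ ↔ True = ½
p → (p ↔ q) = ½ → ½ = ½  [¬½ ∨ ½]
¬(p → (p ↔ q)) = ¬½ = ½
¬¬(p → (p ↔ q)) = ¬½ = ½
In Ł3: p ↔ q = ½ ↔ True = ½  [1 − |½−1|]
p → (p ↔ q) = ½ → ½ = True
¬(p → (p ↔ q)) = ¬True = False
¬¬(p → (p ↔ q)) = ¬False = True
They differ because Kleene's strong three-valued logic K3 and Ł3 treat ½ differently under implication.

½; True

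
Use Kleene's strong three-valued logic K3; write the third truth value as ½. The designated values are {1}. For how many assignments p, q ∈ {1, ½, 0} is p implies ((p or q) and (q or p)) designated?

7

Of the 9 assignments, 7 give a value in {1}.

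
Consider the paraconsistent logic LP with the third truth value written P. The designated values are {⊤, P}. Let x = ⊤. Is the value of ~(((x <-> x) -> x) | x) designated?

No

x <-> x = ⊤ <-> ⊤ = ⊤
(x <-> x) -> x = ⊤ -> ⊤ = ⊤
((x <-> x) -> x) | x = ⊤ | ⊤ = ⊤
~(((x <-> x) -> x) | x) = ~⊤ = ⊥
⊥ ∉ {⊤, P}.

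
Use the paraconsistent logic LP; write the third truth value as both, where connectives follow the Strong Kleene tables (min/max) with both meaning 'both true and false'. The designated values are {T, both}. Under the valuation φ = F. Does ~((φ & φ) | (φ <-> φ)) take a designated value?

No

φ & φ = F & F = F
φ <-> φ = F <-> F = T
(φ & φ) | (φ <-> φ) = F | T = T
~((φ & φ) | (φ <-> φ)) = ~T = F
F ∉ {T, both}.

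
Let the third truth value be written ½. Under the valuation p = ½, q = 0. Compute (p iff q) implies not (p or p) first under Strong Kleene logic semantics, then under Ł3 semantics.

½; 1

In Strong Kleene logic: p iff q = ½ iff 0 = ½
p or p = ½ or ½ = ½
not (p or p) = not ½ = ½
(p iff q) implies not (p or p) = ½ implies ½ = ½
In Ł3: p iff q = ½ iff 0 = ½  [1 − |½−0|]
p or p = ½ or ½ = ½
not (p or p) = not ½ = ½
(p iff q) implies not (p or p) = ½ implies ½ = 1
They differ because Strong Kleene logic and Ł3 treat ½ differently under implication.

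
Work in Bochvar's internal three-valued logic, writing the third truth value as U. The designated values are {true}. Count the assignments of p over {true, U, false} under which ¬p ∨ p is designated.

p=true: true ✓
p=U: U ·
p=false: true ✓

2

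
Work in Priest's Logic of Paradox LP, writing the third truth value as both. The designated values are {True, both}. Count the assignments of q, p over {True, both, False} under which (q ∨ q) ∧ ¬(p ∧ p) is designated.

Designated under: (q=True, p=both); (q=True, p=False); (q=both, p=both); (q=both, p=False).

4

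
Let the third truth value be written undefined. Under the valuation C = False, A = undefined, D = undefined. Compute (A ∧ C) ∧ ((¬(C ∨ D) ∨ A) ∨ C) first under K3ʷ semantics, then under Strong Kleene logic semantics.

undefined; False

In K3ʷ: A ∧ C = undefined ∧ False = undefined
C ∨ D = False ∨ undefined = undefined
¬(C ∨ D) = ¬undefined = undefined
¬(C ∨ D) ∨ A = undefined ∨ undefined = undefined
(¬(C ∨ D) ∨ A) ∨ C = undefined ∨ False = undefined
(A ∧ C) ∧ ((¬(C ∨ D) ∨ A) ∨ C) = undefined ∧ undefined = undefined
In Strong Kleene logic: A ∧ C = undefined ∧ False = False
C ∨ D = False ∨ undefined = undefined
¬(C ∨ D) = ¬undefined = undefined
¬(C ∨ D) ∨ A = undefined ∨ undefined = undefined
(¬(C ∨ D) ∨ A) ∨ C = undefined ∨ False = undefined
(A ∧ C) ∧ ((¬(C ∨ D) ∨ A) ∨ C) = False ∧ undefined = False
They differ because K3ʷ and Strong Kleene logic treat undefined differently under the binary connectives.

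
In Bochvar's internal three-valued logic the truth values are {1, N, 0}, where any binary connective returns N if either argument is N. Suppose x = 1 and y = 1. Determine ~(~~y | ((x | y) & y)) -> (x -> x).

~y = ~1 = 0
~~y = ~0 = 1
x | y = 1 | 1 = 1
(x | y) & y = 1 & 1 = 1
~~y | ((x | y) & y) = 1 | 1 = 1
~(~~y | ((x | y) & y)) = ~1 = 0
x -> x = 1 -> 1 = 1
~(~~y | ((x | y) & y)) -> (x -> x) = 0 -> 1 = 1

1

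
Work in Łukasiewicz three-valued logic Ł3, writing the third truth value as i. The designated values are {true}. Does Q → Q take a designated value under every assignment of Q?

Yes

Every assignment of Q over {true, i, false} gives a value in {true}.
In particular, with Q=i: Q → Q = true.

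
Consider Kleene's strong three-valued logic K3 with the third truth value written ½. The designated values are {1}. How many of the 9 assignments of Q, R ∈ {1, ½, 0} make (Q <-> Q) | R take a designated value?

7

Of the 9 assignments, 7 give a value in {1}.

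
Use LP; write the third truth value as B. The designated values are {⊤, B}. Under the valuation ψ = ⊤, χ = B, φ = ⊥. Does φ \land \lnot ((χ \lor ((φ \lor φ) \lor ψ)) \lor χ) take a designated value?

φ \lor φ = ⊥ \lor ⊥ = ⊥
(φ \lor φ) \lor ψ = ⊥ \lor ⊤ = ⊤
χ \lor ((φ \lor φ) \lor ψ) = B \lor ⊤ = ⊤
(χ \lor ((φ \lor φ) \lor ψ)) \lor χ = ⊤ \lor B = ⊤
\lnot ((χ \lor ((φ \lor φ) \lor ψ)) \lor χ) = \lnot ⊤ = ⊥
φ \land \lnot ((χ \lor ((φ \lor φ) \lor ψ)) \lor χ) = ⊥ \land ⊥ = ⊥
⊥ ∉ {⊤, B}.

No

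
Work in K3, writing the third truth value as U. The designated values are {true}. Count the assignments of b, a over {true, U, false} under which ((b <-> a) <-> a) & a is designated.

Designated under: (b=true, a=true).

1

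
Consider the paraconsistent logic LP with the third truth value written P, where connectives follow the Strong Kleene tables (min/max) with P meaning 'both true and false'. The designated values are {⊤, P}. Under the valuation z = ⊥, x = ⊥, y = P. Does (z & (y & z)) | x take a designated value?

No

y & z = P & ⊥ = ⊥
z & (y & z) = ⊥ & ⊥ = ⊥
(z & (y & z)) | x = ⊥ | ⊥ = ⊥
⊥ ∉ {⊤, P}.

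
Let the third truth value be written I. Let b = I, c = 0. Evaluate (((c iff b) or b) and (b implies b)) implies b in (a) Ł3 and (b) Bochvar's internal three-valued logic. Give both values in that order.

In Ł3: c iff b = 0 iff I = I  [1 − |0−½|]
(c iff b) or b = I or I = I
b implies b = I implies I = 1
((c iff b) or b) and (b implies b) = I and 1 = I
(((c iff b) or b) and (b implies b)) implies b = I implies I = 1
In Bochvar's internal three-valued logic: c iff b = 0 iff I = I
(c iff b) or b = I or I = I
b implies b = I implies I = I  [any arg is the third value ⇒ result is the third value]
((c iff b) or b) and (b implies b) = I and I = I
(((c iff b) or b) and (b implies b)) implies b = I implies I = I
They differ because Ł3 and Bochvar's internal three-valued logic treat I differently under the binary connectives.

1; I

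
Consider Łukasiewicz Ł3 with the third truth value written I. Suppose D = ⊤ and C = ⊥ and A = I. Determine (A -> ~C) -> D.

⊤

~C = ~⊥ = ⊤
A -> ~C = I -> ⊤ = ⊤  [min(1, 1−½+1)]
(A -> ~C) -> D = ⊤ -> ⊤ = ⊤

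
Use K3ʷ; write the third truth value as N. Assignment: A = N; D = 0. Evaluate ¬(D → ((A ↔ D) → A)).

A ↔ D = N ↔ 0 = N
(A ↔ D) → A = N → N = N  [any arg is the third value ⇒ result is the third value]
D → ((A ↔ D) → A) = 0 → N = N
¬(D → ((A ↔ D) → A)) = ¬N = N

N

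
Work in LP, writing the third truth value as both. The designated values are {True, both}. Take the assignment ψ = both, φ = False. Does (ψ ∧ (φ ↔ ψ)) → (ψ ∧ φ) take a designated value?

φ ↔ ψ = False ↔ both = both
ψ ∧ (φ ↔ ψ) = both ∧ both = both
ψ ∧ φ = both ∧ False = False
(ψ ∧ (φ ↔ ψ)) → (ψ ∧ φ) = both → False = both  [¬both ∨ False]
both ∈ {True, both}.

Yes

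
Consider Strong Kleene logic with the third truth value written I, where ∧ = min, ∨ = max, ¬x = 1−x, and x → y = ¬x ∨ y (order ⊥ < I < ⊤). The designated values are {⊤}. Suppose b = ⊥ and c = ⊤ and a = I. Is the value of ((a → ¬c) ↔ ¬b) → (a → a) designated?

No

¬c = ¬⊤ = ⊥
a → ¬c = I → ⊥ = I  [¬I ∨ ⊥]
¬b = ¬⊥ = ⊤
(a → ¬c) ↔ ¬b = I ↔ ⊤ = I
a → a = I → I = I
((a → ¬c) ↔ ¬b) → (a → a) = I → I = I
I ∉ {⊤}.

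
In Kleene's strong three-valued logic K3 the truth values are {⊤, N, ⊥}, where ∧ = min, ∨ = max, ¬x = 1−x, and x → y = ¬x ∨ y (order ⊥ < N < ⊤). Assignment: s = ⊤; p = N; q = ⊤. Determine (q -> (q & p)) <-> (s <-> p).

q & p = ⊤ & N = N
q -> (q & p) = ⊤ -> N = N  [~⊤ | N]
s <-> p = ⊤ <-> N = N
(q -> (q & p)) <-> (s <-> p) = N <-> N = N

N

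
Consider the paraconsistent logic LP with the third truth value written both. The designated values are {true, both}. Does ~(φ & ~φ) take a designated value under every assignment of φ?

Yes

Every assignment of φ over {true, both, false} gives a value in {true, both}.
In particular, with φ=both: ~(φ & ~φ) = both.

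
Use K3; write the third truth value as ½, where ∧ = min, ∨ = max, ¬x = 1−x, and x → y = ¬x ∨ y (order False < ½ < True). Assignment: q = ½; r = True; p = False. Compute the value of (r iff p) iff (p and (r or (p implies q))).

True

r iff p = True iff False = False
p implies q = False implies ½ = True  [not False or ½]
r or (p implies q) = True or True = True
p and (r or (p implies q)) = False and True = False
(r iff p) iff (p and (r or (p implies q))) = False iff False = True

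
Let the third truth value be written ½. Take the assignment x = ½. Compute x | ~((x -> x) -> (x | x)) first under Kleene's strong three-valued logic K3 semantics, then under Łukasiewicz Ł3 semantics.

In Kleene's strong three-valued logic K3: x -> x = ½ -> ½ = ½
x | x = ½ | ½ = ½
(x -> x) -> (x | x) = ½ -> ½ = ½
~((x -> x) -> (x | x)) = ~½ = ½
x | ~((x -> x) -> (x | x)) = ½ | ½ = ½
In Łukasiewicz Ł3: x -> x = ½ -> ½ = True  [min(1, 1−½+½)]
x | x = ½ | ½ = ½
(x -> x) -> (x | x) = True -> ½ = ½
~((x -> x) -> (x | x)) = ~½ = ½
x | ~((x -> x) -> (x | x)) = ½ | ½ = ½

½; ½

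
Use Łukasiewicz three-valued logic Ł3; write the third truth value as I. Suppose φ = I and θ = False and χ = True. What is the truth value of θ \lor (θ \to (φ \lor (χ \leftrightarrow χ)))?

χ \leftrightarrow χ = True \leftrightarrow True = True
φ \lor (χ \leftrightarrow χ) = I \lor True = True
θ \to (φ \lor (χ \leftrightarrow χ)) = False \to True = True
θ \lor (θ \to (φ \lor (χ \leftrightarrow χ))) = False \lor True = True

True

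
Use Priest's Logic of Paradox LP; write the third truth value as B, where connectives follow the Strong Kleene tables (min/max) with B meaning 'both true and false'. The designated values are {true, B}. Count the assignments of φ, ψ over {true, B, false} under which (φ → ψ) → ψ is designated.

8

Of the 9 assignments, 8 give a value in {true, B}.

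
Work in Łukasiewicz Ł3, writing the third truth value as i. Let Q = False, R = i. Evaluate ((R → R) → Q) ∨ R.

R → R = i → i = True  [min(1, 1−½+½)]
(R → R) → Q = True → False = False
((R → R) → Q) ∨ R = False ∨ i = i

i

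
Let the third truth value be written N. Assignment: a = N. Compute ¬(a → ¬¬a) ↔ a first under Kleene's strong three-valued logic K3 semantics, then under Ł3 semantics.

N; N

In Kleene's strong three-valued logic K3: ¬a = ¬N = N
¬¬a = ¬N = N
a → ¬¬a = N → N = N
¬(a → ¬¬a) = ¬N = N
¬(a → ¬¬a) ↔ a = N ↔ N = N
In Ł3: ¬a = ¬N = N
¬¬a = ¬N = N
a → ¬¬a = N → N = 1  [min(1, 1−½+½)]
¬(a → ¬¬a) = ¬1 = 0
¬(a → ¬¬a) ↔ a = 0 ↔ N = N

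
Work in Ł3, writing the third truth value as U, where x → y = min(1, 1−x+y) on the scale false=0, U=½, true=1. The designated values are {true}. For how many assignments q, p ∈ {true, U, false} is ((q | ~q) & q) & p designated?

1

Designated under: (q=true, p=true).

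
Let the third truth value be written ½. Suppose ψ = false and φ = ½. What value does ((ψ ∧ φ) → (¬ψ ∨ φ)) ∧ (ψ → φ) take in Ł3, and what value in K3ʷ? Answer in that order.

In Ł3: ψ ∧ φ = false ∧ ½ = false
¬ψ = ¬false = true
¬ψ ∨ φ = true ∨ ½ = true
(ψ ∧ φ) → (¬ψ ∨ φ) = false → true = true
ψ → φ = false → ½ = true  [min(1, 1−0+½)]
((ψ ∧ φ) → (¬ψ ∨ φ)) ∧ (ψ → φ) = true ∧ true = true
In K3ʷ: ψ ∧ φ = false ∧ ½ = ½
¬ψ = ¬false = true
¬ψ ∨ φ = true ∨ ½ = ½
(ψ ∧ φ) → (¬ψ ∨ φ) = ½ → ½ = ½  [any arg is the third value ⇒ result is the third value]
ψ → φ = false → ½ = ½
((ψ ∧ φ) → (¬ψ ∨ φ)) ∧ (ψ → φ) = ½ ∧ ½ = ½
They differ because Ł3 and K3ʷ treat ½ differently under the binary connectives.

true; ½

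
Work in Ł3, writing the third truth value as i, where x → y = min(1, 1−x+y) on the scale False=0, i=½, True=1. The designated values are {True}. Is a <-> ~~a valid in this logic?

Every assignment of a over {True, i, False} gives a value in {True}.
In particular, with a=i: a <-> ~~a = True.

Yes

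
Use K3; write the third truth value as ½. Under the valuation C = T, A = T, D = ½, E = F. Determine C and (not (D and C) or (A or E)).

T

D and C = ½ and T = ½
not (D and C) = not ½ = ½
A or E = T or F = T
not (D and C) or (A or E) = ½ or T = T
C and (not (D and C) or (A or E)) = T and T = T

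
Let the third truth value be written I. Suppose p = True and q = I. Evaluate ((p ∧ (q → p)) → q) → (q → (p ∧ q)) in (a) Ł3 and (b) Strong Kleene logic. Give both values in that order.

True; I

In Ł3: q → p = I → True = True  [min(1, 1−½+1)]
p ∧ (q → p) = True ∧ True = True
(p ∧ (q → p)) → q = True → I = I
p ∧ q = True ∧ I = I
q → (p ∧ q) = I → I = True
((p ∧ (q → p)) → q) → (q → (p ∧ q)) = I → True = True
In Strong Kleene logic: q → p = I → True = True  [¬I ∨ True]
p ∧ (q → p) = True ∧ True = True
(p ∧ (q → p)) → q = True → I = I
p ∧ q = True ∧ I = I
q → (p ∧ q) = I → I = I
((p ∧ (q → p)) → q) → (q → (p ∧ q)) = I → I = I
They differ because Ł3 and Strong Kleene logic treat I differently under implication.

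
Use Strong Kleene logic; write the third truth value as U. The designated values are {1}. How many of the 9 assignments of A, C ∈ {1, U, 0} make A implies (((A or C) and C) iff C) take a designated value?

7

Of the 9 assignments, 7 give a value in {1}.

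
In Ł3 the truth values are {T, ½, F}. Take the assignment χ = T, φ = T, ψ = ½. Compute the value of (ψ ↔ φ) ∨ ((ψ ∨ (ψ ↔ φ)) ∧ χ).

½

ψ ↔ φ = ½ ↔ T = ½  [1 − |½−1|]
ψ ↔ φ = ½ ↔ T = ½
ψ ∨ (ψ ↔ φ) = ½ ∨ ½ = ½
(ψ ∨ (ψ ↔ φ)) ∧ χ = ½ ∧ T = ½
(ψ ↔ φ) ∨ ((ψ ∨ (ψ ↔ φ)) ∧ χ) = ½ ∨ ½ = ½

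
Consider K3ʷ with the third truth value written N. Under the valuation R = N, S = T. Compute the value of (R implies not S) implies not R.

not S = not T = F
R implies not S = N implies F = N  [any arg is the third value ⇒ result is the third value]
not R = not N = N
(R implies not S) implies not R = N implies N = N

N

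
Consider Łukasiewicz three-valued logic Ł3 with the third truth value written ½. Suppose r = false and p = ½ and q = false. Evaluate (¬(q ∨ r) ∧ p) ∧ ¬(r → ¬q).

q ∨ r = false ∨ false = false
¬(q ∨ r) = ¬false = true
¬(q ∨ r) ∧ p = true ∧ ½ = ½
¬q = ¬false = true
r → ¬q = false → true = true
¬(r → ¬q) = ¬true = false
(¬(q ∨ r) ∧ p) ∧ ¬(r → ¬q) = ½ ∧ false = false

false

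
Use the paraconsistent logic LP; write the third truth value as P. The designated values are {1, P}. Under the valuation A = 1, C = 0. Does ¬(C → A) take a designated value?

C → A = 0 → 1 = 1
¬(C → A) = ¬1 = 0
0 ∉ {1, P}.

No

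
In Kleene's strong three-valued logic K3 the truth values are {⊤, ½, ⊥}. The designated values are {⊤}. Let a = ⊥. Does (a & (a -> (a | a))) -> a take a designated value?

Yes

a | a = ⊥ | ⊥ = ⊥
a -> (a | a) = ⊥ -> ⊥ = ⊤
a & (a -> (a | a)) = ⊥ & ⊤ = ⊥
(a & (a -> (a | a))) -> a = ⊥ -> ⊥ = ⊤
⊤ ∈ {⊤}.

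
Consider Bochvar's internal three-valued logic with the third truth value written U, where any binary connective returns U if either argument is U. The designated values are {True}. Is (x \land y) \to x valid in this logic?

No

Countermodel: x=True, y=U gives U, which is not designated.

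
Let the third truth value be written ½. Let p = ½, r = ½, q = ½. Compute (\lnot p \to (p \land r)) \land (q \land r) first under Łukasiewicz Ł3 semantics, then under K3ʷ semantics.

In Łukasiewicz Ł3: \lnot p = \lnot ½ = ½
p \land r = ½ \land ½ = ½
\lnot p \to (p \land r) = ½ \to ½ = true
q \land r = ½ \land ½ = ½
(\lnot p \to (p \land r)) \land (q \land r) = true \land ½ = ½
In K3ʷ: \lnot p = \lnot ½ = ½
p \land r = ½ \land ½ = ½
\lnot p \to (p \land r) = ½ \to ½ = ½
q \land r = ½ \land ½ = ½
(\lnot p \to (p \land r)) \land (q \land r) = ½ \land ½ = ½

½; ½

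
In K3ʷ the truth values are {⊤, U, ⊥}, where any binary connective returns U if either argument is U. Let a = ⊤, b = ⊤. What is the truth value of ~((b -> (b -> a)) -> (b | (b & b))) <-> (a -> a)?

b -> a = ⊤ -> ⊤ = ⊤
b -> (b -> a) = ⊤ -> ⊤ = ⊤
b & b = ⊤ & ⊤ = ⊤
b | (b & b) = ⊤ | ⊤ = ⊤
(b -> (b -> a)) -> (b | (b & b)) = ⊤ -> ⊤ = ⊤
~((b -> (b -> a)) -> (b | (b & b))) = ~⊤ = ⊥
a -> a = ⊤ -> ⊤ = ⊤
~((b -> (b -> a)) -> (b | (b & b))) <-> (a -> a) = ⊥ <-> ⊤ = ⊥

⊥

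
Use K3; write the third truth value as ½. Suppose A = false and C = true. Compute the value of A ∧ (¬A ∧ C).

false

¬A = ¬false = true
¬A ∧ C = true ∧ true = true
A ∧ (¬A ∧ C) = false ∧ true = false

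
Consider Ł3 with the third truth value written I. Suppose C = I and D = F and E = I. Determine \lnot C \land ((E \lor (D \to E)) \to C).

I

\lnot C = \lnot I = I
D \to E = F \to I = T  [min(1, 1−0+½)]
E \lor (D \to E) = I \lor T = T
(E \lor (D \to E)) \to C = T \to I = I
\lnot C \land ((E \lor (D \to E)) \to C) = I \land I = I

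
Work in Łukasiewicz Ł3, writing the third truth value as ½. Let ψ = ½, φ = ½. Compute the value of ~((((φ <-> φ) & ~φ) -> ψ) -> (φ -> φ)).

φ <-> φ = ½ <-> ½ = T
~φ = ~½ = ½
(φ <-> φ) & ~φ = T & ½ = ½
((φ <-> φ) & ~φ) -> ψ = ½ -> ½ = T
φ -> φ = ½ -> ½ = T
(((φ <-> φ) & ~φ) -> ψ) -> (φ -> φ) = T -> T = T
~((((φ <-> φ) & ~φ) -> ψ) -> (φ -> φ)) = ~T = F

F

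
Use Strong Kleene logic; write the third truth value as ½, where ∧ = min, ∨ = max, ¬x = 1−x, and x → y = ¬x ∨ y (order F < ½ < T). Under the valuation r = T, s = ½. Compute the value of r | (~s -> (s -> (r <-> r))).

T

~s = ~½ = ½
r <-> r = T <-> T = T
s -> (r <-> r) = ½ -> T = T
~s -> (s -> (r <-> r)) = ½ -> T = T
r | (~s -> (s -> (r <-> r))) = T | T = T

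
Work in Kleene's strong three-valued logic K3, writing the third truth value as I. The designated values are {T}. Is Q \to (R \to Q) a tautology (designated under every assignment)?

No

Countermodel: Q=I, R=T gives I, which is not designated.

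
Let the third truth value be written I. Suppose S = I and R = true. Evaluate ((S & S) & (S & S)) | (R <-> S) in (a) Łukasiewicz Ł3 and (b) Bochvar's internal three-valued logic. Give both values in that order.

I; I

In Łukasiewicz Ł3: S & S = I & I = I
S & S = I & I = I
(S & S) & (S & S) = I & I = I
R <-> S = true <-> I = I  [1 − |1−½|]
((S & S) & (S & S)) | (R <-> S) = I | I = I
In Bochvar's internal three-valued logic: S & S = I & I = I
S & S = I & I = I
(S & S) & (S & S) = I & I = I
R <-> S = true <-> I = I
((S & S) & (S & S)) | (R <-> S) = I | I = I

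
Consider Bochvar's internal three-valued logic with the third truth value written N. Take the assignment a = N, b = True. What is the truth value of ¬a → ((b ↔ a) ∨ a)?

N

¬a = ¬N = N
b ↔ a = True ↔ N = N
(b ↔ a) ∨ a = N ∨ N = N
¬a → ((b ↔ a) ∨ a) = N → N = N  [any arg is the third value ⇒ result is the third value]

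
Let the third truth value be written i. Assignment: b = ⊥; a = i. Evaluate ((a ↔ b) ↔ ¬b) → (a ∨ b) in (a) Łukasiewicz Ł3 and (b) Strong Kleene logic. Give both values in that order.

⊤; i

In Łukasiewicz Ł3: a ↔ b = i ↔ ⊥ = i  [1 − |½−0|]
¬b = ¬⊥ = ⊤
(a ↔ b) ↔ ¬b = i ↔ ⊤ = i
a ∨ b = i ∨ ⊥ = i
((a ↔ b) ↔ ¬b) → (a ∨ b) = i → i = ⊤
In Strong Kleene logic: a ↔ b = i ↔ ⊥ = i
¬b = ¬⊥ = ⊤
(a ↔ b) ↔ ¬b = i ↔ ⊤ = i
a ∨ b = i ∨ ⊥ = i
((a ↔ b) ↔ ¬b) → (a ∨ b) = i → i = i
They differ because Łukasiewicz Ł3 and Strong Kleene logic treat i differently under implication.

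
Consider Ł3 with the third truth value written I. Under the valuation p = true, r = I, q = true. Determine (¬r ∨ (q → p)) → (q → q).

¬r = ¬I = I
q → p = true → true = true
¬r ∨ (q → p) = I ∨ true = true
q → q = true → true = true
(¬r ∨ (q → p)) → (q → q) = true → true = true

true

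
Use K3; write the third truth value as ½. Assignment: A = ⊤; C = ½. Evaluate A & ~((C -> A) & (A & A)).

⊥

C -> A = ½ -> ⊤ = ⊤  [~½ | ⊤]
A & A = ⊤ & ⊤ = ⊤
(C -> A) & (A & A) = ⊤ & ⊤ = ⊤
~((C -> A) & (A & A)) = ~⊤ = ⊥
A & ~((C -> A) & (A & A)) = ⊤ & ⊥ = ⊥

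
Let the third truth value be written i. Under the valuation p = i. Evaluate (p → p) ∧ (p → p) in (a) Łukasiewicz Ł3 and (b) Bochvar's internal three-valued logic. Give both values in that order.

T; i

In Łukasiewicz Ł3: p → p = i → i = T
p → p = i → i = T
(p → p) ∧ (p → p) = T ∧ T = T
In Bochvar's internal three-valued logic: p → p = i → i = i  [any arg is the third value ⇒ result is the third value]
p → p = i → i = i
(p → p) ∧ (p → p) = i ∧ i = i
They differ because Łukasiewicz Ł3 and Bochvar's internal three-valued logic treat i differently under the binary connectives.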